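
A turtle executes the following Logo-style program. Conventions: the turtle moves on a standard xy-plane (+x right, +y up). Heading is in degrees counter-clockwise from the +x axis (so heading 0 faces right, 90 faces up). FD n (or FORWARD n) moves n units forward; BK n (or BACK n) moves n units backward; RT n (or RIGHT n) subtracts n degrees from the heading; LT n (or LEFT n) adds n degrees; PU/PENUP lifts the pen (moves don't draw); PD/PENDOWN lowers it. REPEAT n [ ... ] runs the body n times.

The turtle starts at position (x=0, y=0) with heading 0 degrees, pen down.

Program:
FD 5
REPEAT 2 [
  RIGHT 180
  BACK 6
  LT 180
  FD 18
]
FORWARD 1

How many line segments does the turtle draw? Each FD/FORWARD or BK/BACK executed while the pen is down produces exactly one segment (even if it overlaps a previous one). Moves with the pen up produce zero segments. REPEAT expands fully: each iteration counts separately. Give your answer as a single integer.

Executing turtle program step by step:
Start: pos=(0,0), heading=0, pen down
FD 5: (0,0) -> (5,0) [heading=0, draw]
REPEAT 2 [
  -- iteration 1/2 --
  RT 180: heading 0 -> 180
  BK 6: (5,0) -> (11,0) [heading=180, draw]
  LT 180: heading 180 -> 0
  FD 18: (11,0) -> (29,0) [heading=0, draw]
  -- iteration 2/2 --
  RT 180: heading 0 -> 180
  BK 6: (29,0) -> (35,0) [heading=180, draw]
  LT 180: heading 180 -> 0
  FD 18: (35,0) -> (53,0) [heading=0, draw]
]
FD 1: (53,0) -> (54,0) [heading=0, draw]
Final: pos=(54,0), heading=0, 6 segment(s) drawn
Segments drawn: 6

Answer: 6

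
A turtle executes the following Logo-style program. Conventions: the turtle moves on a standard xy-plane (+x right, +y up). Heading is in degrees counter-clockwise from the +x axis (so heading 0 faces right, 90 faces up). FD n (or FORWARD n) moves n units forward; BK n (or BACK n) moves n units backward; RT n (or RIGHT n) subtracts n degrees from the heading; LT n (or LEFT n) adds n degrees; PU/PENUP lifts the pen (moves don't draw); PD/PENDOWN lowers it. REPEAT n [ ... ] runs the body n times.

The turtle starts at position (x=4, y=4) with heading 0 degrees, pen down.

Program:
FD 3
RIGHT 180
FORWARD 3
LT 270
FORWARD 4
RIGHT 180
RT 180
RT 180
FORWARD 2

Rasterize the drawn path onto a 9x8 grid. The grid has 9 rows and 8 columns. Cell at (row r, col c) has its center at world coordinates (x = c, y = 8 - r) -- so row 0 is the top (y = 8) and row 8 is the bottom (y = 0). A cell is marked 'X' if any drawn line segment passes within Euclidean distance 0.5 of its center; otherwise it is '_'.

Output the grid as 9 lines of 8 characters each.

Segment 0: (4,4) -> (7,4)
Segment 1: (7,4) -> (4,4)
Segment 2: (4,4) -> (4,8)
Segment 3: (4,8) -> (4,6)

Answer: ____X___
____X___
____X___
____X___
____XXXX
________
________
________
________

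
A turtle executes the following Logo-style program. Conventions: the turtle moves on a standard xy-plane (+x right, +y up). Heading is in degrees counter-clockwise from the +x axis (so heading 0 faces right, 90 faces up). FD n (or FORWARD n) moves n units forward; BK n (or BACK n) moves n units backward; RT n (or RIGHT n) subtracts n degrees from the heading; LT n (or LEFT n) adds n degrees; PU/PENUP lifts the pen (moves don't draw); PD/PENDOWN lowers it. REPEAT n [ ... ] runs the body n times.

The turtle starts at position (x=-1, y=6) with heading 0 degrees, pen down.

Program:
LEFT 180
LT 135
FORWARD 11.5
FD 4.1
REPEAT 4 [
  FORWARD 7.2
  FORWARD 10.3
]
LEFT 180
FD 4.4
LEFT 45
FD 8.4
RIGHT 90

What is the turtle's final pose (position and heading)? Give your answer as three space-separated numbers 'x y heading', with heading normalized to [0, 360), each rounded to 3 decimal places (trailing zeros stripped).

Executing turtle program step by step:
Start: pos=(-1,6), heading=0, pen down
LT 180: heading 0 -> 180
LT 135: heading 180 -> 315
FD 11.5: (-1,6) -> (7.132,-2.132) [heading=315, draw]
FD 4.1: (7.132,-2.132) -> (10.031,-5.031) [heading=315, draw]
REPEAT 4 [
  -- iteration 1/4 --
  FD 7.2: (10.031,-5.031) -> (15.122,-10.122) [heading=315, draw]
  FD 10.3: (15.122,-10.122) -> (22.405,-17.405) [heading=315, draw]
  -- iteration 2/4 --
  FD 7.2: (22.405,-17.405) -> (27.496,-22.496) [heading=315, draw]
  FD 10.3: (27.496,-22.496) -> (34.78,-29.78) [heading=315, draw]
  -- iteration 3/4 --
  FD 7.2: (34.78,-29.78) -> (39.871,-34.871) [heading=315, draw]
  FD 10.3: (39.871,-34.871) -> (47.154,-42.154) [heading=315, draw]
  -- iteration 4/4 --
  FD 7.2: (47.154,-42.154) -> (52.245,-47.245) [heading=315, draw]
  FD 10.3: (52.245,-47.245) -> (59.528,-54.528) [heading=315, draw]
]
LT 180: heading 315 -> 135
FD 4.4: (59.528,-54.528) -> (56.417,-51.417) [heading=135, draw]
LT 45: heading 135 -> 180
FD 8.4: (56.417,-51.417) -> (48.017,-51.417) [heading=180, draw]
RT 90: heading 180 -> 90
Final: pos=(48.017,-51.417), heading=90, 12 segment(s) drawn

Answer: 48.017 -51.417 90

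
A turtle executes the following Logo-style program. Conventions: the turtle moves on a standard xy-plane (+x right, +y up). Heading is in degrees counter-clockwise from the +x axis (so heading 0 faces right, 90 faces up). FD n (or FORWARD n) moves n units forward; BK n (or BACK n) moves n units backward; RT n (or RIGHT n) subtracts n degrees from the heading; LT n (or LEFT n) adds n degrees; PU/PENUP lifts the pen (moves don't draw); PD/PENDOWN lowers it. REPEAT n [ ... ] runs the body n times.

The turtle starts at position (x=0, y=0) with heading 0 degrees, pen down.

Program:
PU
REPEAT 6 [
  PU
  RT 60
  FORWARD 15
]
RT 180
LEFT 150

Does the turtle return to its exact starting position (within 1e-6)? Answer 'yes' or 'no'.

Answer: yes

Derivation:
Executing turtle program step by step:
Start: pos=(0,0), heading=0, pen down
PU: pen up
REPEAT 6 [
  -- iteration 1/6 --
  PU: pen up
  RT 60: heading 0 -> 300
  FD 15: (0,0) -> (7.5,-12.99) [heading=300, move]
  -- iteration 2/6 --
  PU: pen up
  RT 60: heading 300 -> 240
  FD 15: (7.5,-12.99) -> (0,-25.981) [heading=240, move]
  -- iteration 3/6 --
  PU: pen up
  RT 60: heading 240 -> 180
  FD 15: (0,-25.981) -> (-15,-25.981) [heading=180, move]
  -- iteration 4/6 --
  PU: pen up
  RT 60: heading 180 -> 120
  FD 15: (-15,-25.981) -> (-22.5,-12.99) [heading=120, move]
  -- iteration 5/6 --
  PU: pen up
  RT 60: heading 120 -> 60
  FD 15: (-22.5,-12.99) -> (-15,0) [heading=60, move]
  -- iteration 6/6 --
  PU: pen up
  RT 60: heading 60 -> 0
  FD 15: (-15,0) -> (0,0) [heading=0, move]
]
RT 180: heading 0 -> 180
LT 150: heading 180 -> 330
Final: pos=(0,0), heading=330, 0 segment(s) drawn

Start position: (0, 0)
Final position: (0, 0)
Distance = 0; < 1e-6 -> CLOSED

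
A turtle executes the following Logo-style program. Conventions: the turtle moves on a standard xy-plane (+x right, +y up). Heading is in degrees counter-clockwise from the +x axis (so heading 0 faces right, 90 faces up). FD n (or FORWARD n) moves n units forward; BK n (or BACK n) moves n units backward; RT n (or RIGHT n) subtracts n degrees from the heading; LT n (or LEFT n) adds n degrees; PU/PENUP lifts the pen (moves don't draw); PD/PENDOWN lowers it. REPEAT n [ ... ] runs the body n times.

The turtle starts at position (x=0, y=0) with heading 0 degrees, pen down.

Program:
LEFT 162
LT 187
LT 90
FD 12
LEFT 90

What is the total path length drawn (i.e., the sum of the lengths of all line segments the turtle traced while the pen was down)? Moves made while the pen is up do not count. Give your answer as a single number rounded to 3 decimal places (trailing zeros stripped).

Executing turtle program step by step:
Start: pos=(0,0), heading=0, pen down
LT 162: heading 0 -> 162
LT 187: heading 162 -> 349
LT 90: heading 349 -> 79
FD 12: (0,0) -> (2.29,11.78) [heading=79, draw]
LT 90: heading 79 -> 169
Final: pos=(2.29,11.78), heading=169, 1 segment(s) drawn

Segment lengths:
  seg 1: (0,0) -> (2.29,11.78), length = 12
Total = 12

Answer: 12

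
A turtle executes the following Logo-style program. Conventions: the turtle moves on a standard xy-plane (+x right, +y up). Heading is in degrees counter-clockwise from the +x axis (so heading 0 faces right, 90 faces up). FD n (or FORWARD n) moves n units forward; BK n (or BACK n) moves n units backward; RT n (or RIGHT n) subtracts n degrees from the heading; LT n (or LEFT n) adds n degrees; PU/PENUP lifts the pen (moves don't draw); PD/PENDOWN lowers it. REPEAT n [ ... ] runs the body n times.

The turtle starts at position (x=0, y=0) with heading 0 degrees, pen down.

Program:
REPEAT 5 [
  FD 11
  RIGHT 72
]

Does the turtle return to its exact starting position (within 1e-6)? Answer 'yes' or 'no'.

Executing turtle program step by step:
Start: pos=(0,0), heading=0, pen down
REPEAT 5 [
  -- iteration 1/5 --
  FD 11: (0,0) -> (11,0) [heading=0, draw]
  RT 72: heading 0 -> 288
  -- iteration 2/5 --
  FD 11: (11,0) -> (14.399,-10.462) [heading=288, draw]
  RT 72: heading 288 -> 216
  -- iteration 3/5 --
  FD 11: (14.399,-10.462) -> (5.5,-16.927) [heading=216, draw]
  RT 72: heading 216 -> 144
  -- iteration 4/5 --
  FD 11: (5.5,-16.927) -> (-3.399,-10.462) [heading=144, draw]
  RT 72: heading 144 -> 72
  -- iteration 5/5 --
  FD 11: (-3.399,-10.462) -> (0,0) [heading=72, draw]
  RT 72: heading 72 -> 0
]
Final: pos=(0,0), heading=0, 5 segment(s) drawn

Start position: (0, 0)
Final position: (0, 0)
Distance = 0; < 1e-6 -> CLOSED

Answer: yes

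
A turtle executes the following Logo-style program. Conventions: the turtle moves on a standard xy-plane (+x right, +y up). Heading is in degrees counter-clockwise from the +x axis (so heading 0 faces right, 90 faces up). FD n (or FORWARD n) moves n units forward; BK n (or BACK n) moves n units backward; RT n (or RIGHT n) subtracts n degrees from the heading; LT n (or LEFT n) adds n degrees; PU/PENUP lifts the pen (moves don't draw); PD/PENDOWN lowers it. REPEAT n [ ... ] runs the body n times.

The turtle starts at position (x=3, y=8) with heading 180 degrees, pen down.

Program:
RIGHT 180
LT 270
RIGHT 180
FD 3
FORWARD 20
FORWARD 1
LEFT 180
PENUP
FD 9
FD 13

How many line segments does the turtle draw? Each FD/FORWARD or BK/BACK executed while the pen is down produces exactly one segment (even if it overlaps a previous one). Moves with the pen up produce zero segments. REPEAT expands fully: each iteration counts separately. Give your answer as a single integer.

Answer: 3

Derivation:
Executing turtle program step by step:
Start: pos=(3,8), heading=180, pen down
RT 180: heading 180 -> 0
LT 270: heading 0 -> 270
RT 180: heading 270 -> 90
FD 3: (3,8) -> (3,11) [heading=90, draw]
FD 20: (3,11) -> (3,31) [heading=90, draw]
FD 1: (3,31) -> (3,32) [heading=90, draw]
LT 180: heading 90 -> 270
PU: pen up
FD 9: (3,32) -> (3,23) [heading=270, move]
FD 13: (3,23) -> (3,10) [heading=270, move]
Final: pos=(3,10), heading=270, 3 segment(s) drawn
Segments drawn: 3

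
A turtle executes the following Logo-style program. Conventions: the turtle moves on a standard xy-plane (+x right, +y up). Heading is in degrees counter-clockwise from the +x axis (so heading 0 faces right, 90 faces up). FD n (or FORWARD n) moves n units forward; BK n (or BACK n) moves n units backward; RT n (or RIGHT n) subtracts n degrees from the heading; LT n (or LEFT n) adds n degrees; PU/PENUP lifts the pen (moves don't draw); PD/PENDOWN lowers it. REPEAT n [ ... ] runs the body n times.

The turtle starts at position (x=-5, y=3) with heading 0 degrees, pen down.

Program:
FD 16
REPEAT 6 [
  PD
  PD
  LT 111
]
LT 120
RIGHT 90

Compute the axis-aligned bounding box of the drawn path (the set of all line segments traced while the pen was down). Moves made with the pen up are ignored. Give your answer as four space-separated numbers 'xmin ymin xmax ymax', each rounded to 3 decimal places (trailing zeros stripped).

Executing turtle program step by step:
Start: pos=(-5,3), heading=0, pen down
FD 16: (-5,3) -> (11,3) [heading=0, draw]
REPEAT 6 [
  -- iteration 1/6 --
  PD: pen down
  PD: pen down
  LT 111: heading 0 -> 111
  -- iteration 2/6 --
  PD: pen down
  PD: pen down
  LT 111: heading 111 -> 222
  -- iteration 3/6 --
  PD: pen down
  PD: pen down
  LT 111: heading 222 -> 333
  -- iteration 4/6 --
  PD: pen down
  PD: pen down
  LT 111: heading 333 -> 84
  -- iteration 5/6 --
  PD: pen down
  PD: pen down
  LT 111: heading 84 -> 195
  -- iteration 6/6 --
  PD: pen down
  PD: pen down
  LT 111: heading 195 -> 306
]
LT 120: heading 306 -> 66
RT 90: heading 66 -> 336
Final: pos=(11,3), heading=336, 1 segment(s) drawn

Segment endpoints: x in {-5, 11}, y in {3}
xmin=-5, ymin=3, xmax=11, ymax=3

Answer: -5 3 11 3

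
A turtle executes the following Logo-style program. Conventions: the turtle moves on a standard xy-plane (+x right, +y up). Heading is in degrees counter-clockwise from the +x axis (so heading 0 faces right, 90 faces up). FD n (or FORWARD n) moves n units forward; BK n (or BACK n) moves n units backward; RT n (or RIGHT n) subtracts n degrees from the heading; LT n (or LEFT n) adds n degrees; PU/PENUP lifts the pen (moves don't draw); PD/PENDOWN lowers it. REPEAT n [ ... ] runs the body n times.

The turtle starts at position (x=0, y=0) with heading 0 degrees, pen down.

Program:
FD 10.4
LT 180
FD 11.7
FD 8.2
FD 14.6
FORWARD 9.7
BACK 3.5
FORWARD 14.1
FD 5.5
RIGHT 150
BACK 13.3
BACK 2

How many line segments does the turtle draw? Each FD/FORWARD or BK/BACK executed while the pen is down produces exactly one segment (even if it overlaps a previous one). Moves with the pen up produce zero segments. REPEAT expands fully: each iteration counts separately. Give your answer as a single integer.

Answer: 10

Derivation:
Executing turtle program step by step:
Start: pos=(0,0), heading=0, pen down
FD 10.4: (0,0) -> (10.4,0) [heading=0, draw]
LT 180: heading 0 -> 180
FD 11.7: (10.4,0) -> (-1.3,0) [heading=180, draw]
FD 8.2: (-1.3,0) -> (-9.5,0) [heading=180, draw]
FD 14.6: (-9.5,0) -> (-24.1,0) [heading=180, draw]
FD 9.7: (-24.1,0) -> (-33.8,0) [heading=180, draw]
BK 3.5: (-33.8,0) -> (-30.3,0) [heading=180, draw]
FD 14.1: (-30.3,0) -> (-44.4,0) [heading=180, draw]
FD 5.5: (-44.4,0) -> (-49.9,0) [heading=180, draw]
RT 150: heading 180 -> 30
BK 13.3: (-49.9,0) -> (-61.418,-6.65) [heading=30, draw]
BK 2: (-61.418,-6.65) -> (-63.15,-7.65) [heading=30, draw]
Final: pos=(-63.15,-7.65), heading=30, 10 segment(s) drawn
Segments drawn: 10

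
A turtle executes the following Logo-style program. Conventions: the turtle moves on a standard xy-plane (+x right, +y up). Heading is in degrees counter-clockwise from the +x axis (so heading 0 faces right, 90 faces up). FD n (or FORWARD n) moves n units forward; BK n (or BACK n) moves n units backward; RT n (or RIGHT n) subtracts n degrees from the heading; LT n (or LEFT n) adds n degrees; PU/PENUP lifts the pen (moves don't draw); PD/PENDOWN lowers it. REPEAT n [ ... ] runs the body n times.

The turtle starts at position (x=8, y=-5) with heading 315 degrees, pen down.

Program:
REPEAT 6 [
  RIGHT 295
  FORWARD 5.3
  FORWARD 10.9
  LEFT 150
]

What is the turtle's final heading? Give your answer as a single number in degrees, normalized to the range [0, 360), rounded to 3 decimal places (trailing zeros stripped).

Answer: 165

Derivation:
Executing turtle program step by step:
Start: pos=(8,-5), heading=315, pen down
REPEAT 6 [
  -- iteration 1/6 --
  RT 295: heading 315 -> 20
  FD 5.3: (8,-5) -> (12.98,-3.187) [heading=20, draw]
  FD 10.9: (12.98,-3.187) -> (23.223,0.541) [heading=20, draw]
  LT 150: heading 20 -> 170
  -- iteration 2/6 --
  RT 295: heading 170 -> 235
  FD 5.3: (23.223,0.541) -> (20.183,-3.801) [heading=235, draw]
  FD 10.9: (20.183,-3.801) -> (13.931,-12.73) [heading=235, draw]
  LT 150: heading 235 -> 25
  -- iteration 3/6 --
  RT 295: heading 25 -> 90
  FD 5.3: (13.931,-12.73) -> (13.931,-7.43) [heading=90, draw]
  FD 10.9: (13.931,-7.43) -> (13.931,3.47) [heading=90, draw]
  LT 150: heading 90 -> 240
  -- iteration 4/6 --
  RT 295: heading 240 -> 305
  FD 5.3: (13.931,3.47) -> (16.971,-0.871) [heading=305, draw]
  FD 10.9: (16.971,-0.871) -> (23.223,-9.8) [heading=305, draw]
  LT 150: heading 305 -> 95
  -- iteration 5/6 --
  RT 295: heading 95 -> 160
  FD 5.3: (23.223,-9.8) -> (18.243,-7.987) [heading=160, draw]
  FD 10.9: (18.243,-7.987) -> (8,-4.259) [heading=160, draw]
  LT 150: heading 160 -> 310
  -- iteration 6/6 --
  RT 295: heading 310 -> 15
  FD 5.3: (8,-4.259) -> (13.119,-2.887) [heading=15, draw]
  FD 10.9: (13.119,-2.887) -> (23.648,-0.066) [heading=15, draw]
  LT 150: heading 15 -> 165
]
Final: pos=(23.648,-0.066), heading=165, 12 segment(s) drawn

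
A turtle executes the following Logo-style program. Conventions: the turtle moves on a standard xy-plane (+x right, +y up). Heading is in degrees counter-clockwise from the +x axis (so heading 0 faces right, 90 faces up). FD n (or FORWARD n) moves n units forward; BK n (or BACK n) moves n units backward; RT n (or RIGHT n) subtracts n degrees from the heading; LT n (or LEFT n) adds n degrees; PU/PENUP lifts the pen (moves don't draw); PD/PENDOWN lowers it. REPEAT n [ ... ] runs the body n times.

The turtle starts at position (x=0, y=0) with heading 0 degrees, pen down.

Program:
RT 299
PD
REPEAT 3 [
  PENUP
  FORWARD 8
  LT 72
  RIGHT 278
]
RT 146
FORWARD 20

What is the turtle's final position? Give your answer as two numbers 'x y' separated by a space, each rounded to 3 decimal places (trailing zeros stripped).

Answer: 24.353 9.507

Derivation:
Executing turtle program step by step:
Start: pos=(0,0), heading=0, pen down
RT 299: heading 0 -> 61
PD: pen down
REPEAT 3 [
  -- iteration 1/3 --
  PU: pen up
  FD 8: (0,0) -> (3.878,6.997) [heading=61, move]
  LT 72: heading 61 -> 133
  RT 278: heading 133 -> 215
  -- iteration 2/3 --
  PU: pen up
  FD 8: (3.878,6.997) -> (-2.675,2.408) [heading=215, move]
  LT 72: heading 215 -> 287
  RT 278: heading 287 -> 9
  -- iteration 3/3 --
  PU: pen up
  FD 8: (-2.675,2.408) -> (5.227,3.66) [heading=9, move]
  LT 72: heading 9 -> 81
  RT 278: heading 81 -> 163
]
RT 146: heading 163 -> 17
FD 20: (5.227,3.66) -> (24.353,9.507) [heading=17, move]
Final: pos=(24.353,9.507), heading=17, 0 segment(s) drawn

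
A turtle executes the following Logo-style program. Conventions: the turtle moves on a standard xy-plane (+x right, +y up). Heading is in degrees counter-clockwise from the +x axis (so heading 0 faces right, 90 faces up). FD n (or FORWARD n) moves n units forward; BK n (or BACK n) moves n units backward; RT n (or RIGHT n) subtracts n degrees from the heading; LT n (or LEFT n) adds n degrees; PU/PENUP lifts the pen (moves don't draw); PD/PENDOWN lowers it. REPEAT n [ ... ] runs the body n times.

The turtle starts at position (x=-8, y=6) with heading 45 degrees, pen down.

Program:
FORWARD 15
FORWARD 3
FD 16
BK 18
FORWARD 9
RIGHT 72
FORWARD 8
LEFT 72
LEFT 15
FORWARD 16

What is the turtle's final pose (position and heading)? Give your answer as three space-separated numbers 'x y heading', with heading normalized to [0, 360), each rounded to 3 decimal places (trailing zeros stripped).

Answer: 24.806 33.902 60

Derivation:
Executing turtle program step by step:
Start: pos=(-8,6), heading=45, pen down
FD 15: (-8,6) -> (2.607,16.607) [heading=45, draw]
FD 3: (2.607,16.607) -> (4.728,18.728) [heading=45, draw]
FD 16: (4.728,18.728) -> (16.042,30.042) [heading=45, draw]
BK 18: (16.042,30.042) -> (3.314,17.314) [heading=45, draw]
FD 9: (3.314,17.314) -> (9.678,23.678) [heading=45, draw]
RT 72: heading 45 -> 333
FD 8: (9.678,23.678) -> (16.806,20.046) [heading=333, draw]
LT 72: heading 333 -> 45
LT 15: heading 45 -> 60
FD 16: (16.806,20.046) -> (24.806,33.902) [heading=60, draw]
Final: pos=(24.806,33.902), heading=60, 7 segment(s) drawn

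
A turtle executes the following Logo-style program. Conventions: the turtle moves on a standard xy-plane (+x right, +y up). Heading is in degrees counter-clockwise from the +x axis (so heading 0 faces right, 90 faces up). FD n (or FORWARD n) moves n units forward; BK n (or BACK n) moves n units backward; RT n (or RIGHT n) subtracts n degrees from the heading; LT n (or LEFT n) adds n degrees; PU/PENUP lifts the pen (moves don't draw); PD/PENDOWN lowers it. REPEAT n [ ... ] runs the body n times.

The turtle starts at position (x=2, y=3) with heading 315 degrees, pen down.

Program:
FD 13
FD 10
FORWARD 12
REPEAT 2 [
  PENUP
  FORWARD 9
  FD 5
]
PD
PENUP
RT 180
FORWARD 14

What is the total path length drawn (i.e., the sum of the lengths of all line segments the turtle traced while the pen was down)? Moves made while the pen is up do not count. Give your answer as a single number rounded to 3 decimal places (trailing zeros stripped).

Answer: 35

Derivation:
Executing turtle program step by step:
Start: pos=(2,3), heading=315, pen down
FD 13: (2,3) -> (11.192,-6.192) [heading=315, draw]
FD 10: (11.192,-6.192) -> (18.263,-13.263) [heading=315, draw]
FD 12: (18.263,-13.263) -> (26.749,-21.749) [heading=315, draw]
REPEAT 2 [
  -- iteration 1/2 --
  PU: pen up
  FD 9: (26.749,-21.749) -> (33.113,-28.113) [heading=315, move]
  FD 5: (33.113,-28.113) -> (36.648,-31.648) [heading=315, move]
  -- iteration 2/2 --
  PU: pen up
  FD 9: (36.648,-31.648) -> (43.012,-38.012) [heading=315, move]
  FD 5: (43.012,-38.012) -> (46.548,-41.548) [heading=315, move]
]
PD: pen down
PU: pen up
RT 180: heading 315 -> 135
FD 14: (46.548,-41.548) -> (36.648,-31.648) [heading=135, move]
Final: pos=(36.648,-31.648), heading=135, 3 segment(s) drawn

Segment lengths:
  seg 1: (2,3) -> (11.192,-6.192), length = 13
  seg 2: (11.192,-6.192) -> (18.263,-13.263), length = 10
  seg 3: (18.263,-13.263) -> (26.749,-21.749), length = 12
Total = 35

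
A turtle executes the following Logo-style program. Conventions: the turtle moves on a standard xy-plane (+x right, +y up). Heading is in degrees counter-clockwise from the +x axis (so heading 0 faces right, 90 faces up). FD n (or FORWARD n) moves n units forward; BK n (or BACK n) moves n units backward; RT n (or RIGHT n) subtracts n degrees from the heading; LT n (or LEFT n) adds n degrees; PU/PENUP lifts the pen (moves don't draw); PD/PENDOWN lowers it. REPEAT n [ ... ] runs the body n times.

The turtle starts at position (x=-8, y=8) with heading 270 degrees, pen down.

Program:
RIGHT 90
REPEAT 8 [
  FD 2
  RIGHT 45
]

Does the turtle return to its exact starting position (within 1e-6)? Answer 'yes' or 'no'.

Executing turtle program step by step:
Start: pos=(-8,8), heading=270, pen down
RT 90: heading 270 -> 180
REPEAT 8 [
  -- iteration 1/8 --
  FD 2: (-8,8) -> (-10,8) [heading=180, draw]
  RT 45: heading 180 -> 135
  -- iteration 2/8 --
  FD 2: (-10,8) -> (-11.414,9.414) [heading=135, draw]
  RT 45: heading 135 -> 90
  -- iteration 3/8 --
  FD 2: (-11.414,9.414) -> (-11.414,11.414) [heading=90, draw]
  RT 45: heading 90 -> 45
  -- iteration 4/8 --
  FD 2: (-11.414,11.414) -> (-10,12.828) [heading=45, draw]
  RT 45: heading 45 -> 0
  -- iteration 5/8 --
  FD 2: (-10,12.828) -> (-8,12.828) [heading=0, draw]
  RT 45: heading 0 -> 315
  -- iteration 6/8 --
  FD 2: (-8,12.828) -> (-6.586,11.414) [heading=315, draw]
  RT 45: heading 315 -> 270
  -- iteration 7/8 --
  FD 2: (-6.586,11.414) -> (-6.586,9.414) [heading=270, draw]
  RT 45: heading 270 -> 225
  -- iteration 8/8 --
  FD 2: (-6.586,9.414) -> (-8,8) [heading=225, draw]
  RT 45: heading 225 -> 180
]
Final: pos=(-8,8), heading=180, 8 segment(s) drawn

Start position: (-8, 8)
Final position: (-8, 8)
Distance = 0; < 1e-6 -> CLOSED

Answer: yes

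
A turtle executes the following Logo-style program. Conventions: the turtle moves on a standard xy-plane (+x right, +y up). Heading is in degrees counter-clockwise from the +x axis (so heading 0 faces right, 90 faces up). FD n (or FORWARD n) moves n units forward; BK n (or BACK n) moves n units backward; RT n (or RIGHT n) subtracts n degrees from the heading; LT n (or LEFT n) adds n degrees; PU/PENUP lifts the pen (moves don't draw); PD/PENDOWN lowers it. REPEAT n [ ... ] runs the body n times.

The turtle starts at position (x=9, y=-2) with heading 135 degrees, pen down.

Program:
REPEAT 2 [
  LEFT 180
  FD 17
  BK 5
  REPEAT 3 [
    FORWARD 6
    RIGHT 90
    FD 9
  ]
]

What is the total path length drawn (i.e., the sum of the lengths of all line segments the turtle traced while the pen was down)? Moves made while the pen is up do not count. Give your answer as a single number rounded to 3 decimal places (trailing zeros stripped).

Answer: 134

Derivation:
Executing turtle program step by step:
Start: pos=(9,-2), heading=135, pen down
REPEAT 2 [
  -- iteration 1/2 --
  LT 180: heading 135 -> 315
  FD 17: (9,-2) -> (21.021,-14.021) [heading=315, draw]
  BK 5: (21.021,-14.021) -> (17.485,-10.485) [heading=315, draw]
  REPEAT 3 [
    -- iteration 1/3 --
    FD 6: (17.485,-10.485) -> (21.728,-14.728) [heading=315, draw]
    RT 90: heading 315 -> 225
    FD 9: (21.728,-14.728) -> (15.364,-21.092) [heading=225, draw]
    -- iteration 2/3 --
    FD 6: (15.364,-21.092) -> (11.121,-25.335) [heading=225, draw]
    RT 90: heading 225 -> 135
    FD 9: (11.121,-25.335) -> (4.757,-18.971) [heading=135, draw]
    -- iteration 3/3 --
    FD 6: (4.757,-18.971) -> (0.515,-14.728) [heading=135, draw]
    RT 90: heading 135 -> 45
    FD 9: (0.515,-14.728) -> (6.879,-8.364) [heading=45, draw]
  ]
  -- iteration 2/2 --
  LT 180: heading 45 -> 225
  FD 17: (6.879,-8.364) -> (-5.142,-20.385) [heading=225, draw]
  BK 5: (-5.142,-20.385) -> (-1.607,-16.849) [heading=225, draw]
  REPEAT 3 [
    -- iteration 1/3 --
    FD 6: (-1.607,-16.849) -> (-5.849,-21.092) [heading=225, draw]
    RT 90: heading 225 -> 135
    FD 9: (-5.849,-21.092) -> (-12.213,-14.728) [heading=135, draw]
    -- iteration 2/3 --
    FD 6: (-12.213,-14.728) -> (-16.456,-10.485) [heading=135, draw]
    RT 90: heading 135 -> 45
    FD 9: (-16.456,-10.485) -> (-10.092,-4.121) [heading=45, draw]
    -- iteration 3/3 --
    FD 6: (-10.092,-4.121) -> (-5.849,0.121) [heading=45, draw]
    RT 90: heading 45 -> 315
    FD 9: (-5.849,0.121) -> (0.515,-6.243) [heading=315, draw]
  ]
]
Final: pos=(0.515,-6.243), heading=315, 16 segment(s) drawn

Segment lengths:
  seg 1: (9,-2) -> (21.021,-14.021), length = 17
  seg 2: (21.021,-14.021) -> (17.485,-10.485), length = 5
  seg 3: (17.485,-10.485) -> (21.728,-14.728), length = 6
  seg 4: (21.728,-14.728) -> (15.364,-21.092), length = 9
  seg 5: (15.364,-21.092) -> (11.121,-25.335), length = 6
  seg 6: (11.121,-25.335) -> (4.757,-18.971), length = 9
  seg 7: (4.757,-18.971) -> (0.515,-14.728), length = 6
  seg 8: (0.515,-14.728) -> (6.879,-8.364), length = 9
  seg 9: (6.879,-8.364) -> (-5.142,-20.385), length = 17
  seg 10: (-5.142,-20.385) -> (-1.607,-16.849), length = 5
  seg 11: (-1.607,-16.849) -> (-5.849,-21.092), length = 6
  seg 12: (-5.849,-21.092) -> (-12.213,-14.728), length = 9
  seg 13: (-12.213,-14.728) -> (-16.456,-10.485), length = 6
  seg 14: (-16.456,-10.485) -> (-10.092,-4.121), length = 9
  seg 15: (-10.092,-4.121) -> (-5.849,0.121), length = 6
  seg 16: (-5.849,0.121) -> (0.515,-6.243), length = 9
Total = 134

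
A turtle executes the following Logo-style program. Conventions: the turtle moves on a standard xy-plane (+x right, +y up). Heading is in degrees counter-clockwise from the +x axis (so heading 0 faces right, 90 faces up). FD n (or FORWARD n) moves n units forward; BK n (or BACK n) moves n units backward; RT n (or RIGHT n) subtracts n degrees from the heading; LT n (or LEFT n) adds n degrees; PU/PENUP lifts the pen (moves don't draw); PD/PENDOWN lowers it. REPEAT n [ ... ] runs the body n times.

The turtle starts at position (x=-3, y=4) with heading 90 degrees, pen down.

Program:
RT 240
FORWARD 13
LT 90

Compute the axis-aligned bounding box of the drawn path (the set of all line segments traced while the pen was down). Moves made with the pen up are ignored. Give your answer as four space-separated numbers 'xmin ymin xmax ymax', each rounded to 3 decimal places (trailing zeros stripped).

Executing turtle program step by step:
Start: pos=(-3,4), heading=90, pen down
RT 240: heading 90 -> 210
FD 13: (-3,4) -> (-14.258,-2.5) [heading=210, draw]
LT 90: heading 210 -> 300
Final: pos=(-14.258,-2.5), heading=300, 1 segment(s) drawn

Segment endpoints: x in {-14.258, -3}, y in {-2.5, 4}
xmin=-14.258, ymin=-2.5, xmax=-3, ymax=4

Answer: -14.258 -2.5 -3 4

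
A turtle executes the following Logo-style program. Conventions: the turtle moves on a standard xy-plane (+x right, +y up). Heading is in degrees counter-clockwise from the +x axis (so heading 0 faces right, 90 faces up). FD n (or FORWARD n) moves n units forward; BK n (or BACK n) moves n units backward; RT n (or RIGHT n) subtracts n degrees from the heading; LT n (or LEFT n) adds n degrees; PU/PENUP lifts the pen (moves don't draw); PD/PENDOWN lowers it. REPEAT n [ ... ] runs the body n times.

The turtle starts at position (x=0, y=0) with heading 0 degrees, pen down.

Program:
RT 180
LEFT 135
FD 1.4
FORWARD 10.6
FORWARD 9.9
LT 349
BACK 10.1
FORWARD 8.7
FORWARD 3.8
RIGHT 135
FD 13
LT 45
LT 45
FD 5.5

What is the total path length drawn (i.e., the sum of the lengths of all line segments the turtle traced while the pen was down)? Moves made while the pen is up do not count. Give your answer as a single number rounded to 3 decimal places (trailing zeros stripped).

Answer: 63

Derivation:
Executing turtle program step by step:
Start: pos=(0,0), heading=0, pen down
RT 180: heading 0 -> 180
LT 135: heading 180 -> 315
FD 1.4: (0,0) -> (0.99,-0.99) [heading=315, draw]
FD 10.6: (0.99,-0.99) -> (8.485,-8.485) [heading=315, draw]
FD 9.9: (8.485,-8.485) -> (15.486,-15.486) [heading=315, draw]
LT 349: heading 315 -> 304
BK 10.1: (15.486,-15.486) -> (9.838,-7.112) [heading=304, draw]
FD 8.7: (9.838,-7.112) -> (14.703,-14.325) [heading=304, draw]
FD 3.8: (14.703,-14.325) -> (16.828,-17.475) [heading=304, draw]
RT 135: heading 304 -> 169
FD 13: (16.828,-17.475) -> (4.067,-14.995) [heading=169, draw]
LT 45: heading 169 -> 214
LT 45: heading 214 -> 259
FD 5.5: (4.067,-14.995) -> (3.017,-20.394) [heading=259, draw]
Final: pos=(3.017,-20.394), heading=259, 8 segment(s) drawn

Segment lengths:
  seg 1: (0,0) -> (0.99,-0.99), length = 1.4
  seg 2: (0.99,-0.99) -> (8.485,-8.485), length = 10.6
  seg 3: (8.485,-8.485) -> (15.486,-15.486), length = 9.9
  seg 4: (15.486,-15.486) -> (9.838,-7.112), length = 10.1
  seg 5: (9.838,-7.112) -> (14.703,-14.325), length = 8.7
  seg 6: (14.703,-14.325) -> (16.828,-17.475), length = 3.8
  seg 7: (16.828,-17.475) -> (4.067,-14.995), length = 13
  seg 8: (4.067,-14.995) -> (3.017,-20.394), length = 5.5
Total = 63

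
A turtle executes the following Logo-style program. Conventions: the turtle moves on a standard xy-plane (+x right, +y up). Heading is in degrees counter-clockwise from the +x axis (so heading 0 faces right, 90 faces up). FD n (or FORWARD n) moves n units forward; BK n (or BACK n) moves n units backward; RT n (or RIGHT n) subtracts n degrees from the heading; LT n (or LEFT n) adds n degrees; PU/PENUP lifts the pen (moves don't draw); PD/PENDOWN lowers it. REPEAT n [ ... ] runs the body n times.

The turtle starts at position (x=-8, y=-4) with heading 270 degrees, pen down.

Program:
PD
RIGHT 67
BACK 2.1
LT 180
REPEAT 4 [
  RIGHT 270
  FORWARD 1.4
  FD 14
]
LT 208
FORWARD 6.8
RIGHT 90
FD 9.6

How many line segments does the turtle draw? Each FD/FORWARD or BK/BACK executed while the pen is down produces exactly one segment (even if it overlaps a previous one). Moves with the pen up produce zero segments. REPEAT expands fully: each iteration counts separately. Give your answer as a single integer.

Executing turtle program step by step:
Start: pos=(-8,-4), heading=270, pen down
PD: pen down
RT 67: heading 270 -> 203
BK 2.1: (-8,-4) -> (-6.067,-3.179) [heading=203, draw]
LT 180: heading 203 -> 23
REPEAT 4 [
  -- iteration 1/4 --
  RT 270: heading 23 -> 113
  FD 1.4: (-6.067,-3.179) -> (-6.614,-1.891) [heading=113, draw]
  FD 14: (-6.614,-1.891) -> (-12.084,10.996) [heading=113, draw]
  -- iteration 2/4 --
  RT 270: heading 113 -> 203
  FD 1.4: (-12.084,10.996) -> (-13.373,10.449) [heading=203, draw]
  FD 14: (-13.373,10.449) -> (-26.26,4.979) [heading=203, draw]
  -- iteration 3/4 --
  RT 270: heading 203 -> 293
  FD 1.4: (-26.26,4.979) -> (-25.713,3.69) [heading=293, draw]
  FD 14: (-25.713,3.69) -> (-20.243,-9.197) [heading=293, draw]
  -- iteration 4/4 --
  RT 270: heading 293 -> 23
  FD 1.4: (-20.243,-9.197) -> (-18.954,-8.65) [heading=23, draw]
  FD 14: (-18.954,-8.65) -> (-6.067,-3.179) [heading=23, draw]
]
LT 208: heading 23 -> 231
FD 6.8: (-6.067,-3.179) -> (-10.346,-8.464) [heading=231, draw]
RT 90: heading 231 -> 141
FD 9.6: (-10.346,-8.464) -> (-17.807,-2.423) [heading=141, draw]
Final: pos=(-17.807,-2.423), heading=141, 11 segment(s) drawn
Segments drawn: 11

Answer: 11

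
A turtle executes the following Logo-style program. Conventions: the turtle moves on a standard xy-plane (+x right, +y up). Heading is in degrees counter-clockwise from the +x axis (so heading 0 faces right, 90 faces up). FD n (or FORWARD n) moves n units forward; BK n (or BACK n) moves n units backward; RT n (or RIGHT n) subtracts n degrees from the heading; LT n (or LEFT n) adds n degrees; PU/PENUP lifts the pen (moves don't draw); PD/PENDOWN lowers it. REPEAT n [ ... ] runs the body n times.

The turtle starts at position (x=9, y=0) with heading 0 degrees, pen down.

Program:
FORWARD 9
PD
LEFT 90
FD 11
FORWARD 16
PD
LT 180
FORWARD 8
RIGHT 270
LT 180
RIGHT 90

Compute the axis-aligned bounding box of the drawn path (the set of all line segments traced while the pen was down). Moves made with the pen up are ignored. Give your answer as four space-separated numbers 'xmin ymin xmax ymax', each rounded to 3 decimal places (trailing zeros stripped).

Executing turtle program step by step:
Start: pos=(9,0), heading=0, pen down
FD 9: (9,0) -> (18,0) [heading=0, draw]
PD: pen down
LT 90: heading 0 -> 90
FD 11: (18,0) -> (18,11) [heading=90, draw]
FD 16: (18,11) -> (18,27) [heading=90, draw]
PD: pen down
LT 180: heading 90 -> 270
FD 8: (18,27) -> (18,19) [heading=270, draw]
RT 270: heading 270 -> 0
LT 180: heading 0 -> 180
RT 90: heading 180 -> 90
Final: pos=(18,19), heading=90, 4 segment(s) drawn

Segment endpoints: x in {9, 18}, y in {0, 11, 19, 27}
xmin=9, ymin=0, xmax=18, ymax=27

Answer: 9 0 18 27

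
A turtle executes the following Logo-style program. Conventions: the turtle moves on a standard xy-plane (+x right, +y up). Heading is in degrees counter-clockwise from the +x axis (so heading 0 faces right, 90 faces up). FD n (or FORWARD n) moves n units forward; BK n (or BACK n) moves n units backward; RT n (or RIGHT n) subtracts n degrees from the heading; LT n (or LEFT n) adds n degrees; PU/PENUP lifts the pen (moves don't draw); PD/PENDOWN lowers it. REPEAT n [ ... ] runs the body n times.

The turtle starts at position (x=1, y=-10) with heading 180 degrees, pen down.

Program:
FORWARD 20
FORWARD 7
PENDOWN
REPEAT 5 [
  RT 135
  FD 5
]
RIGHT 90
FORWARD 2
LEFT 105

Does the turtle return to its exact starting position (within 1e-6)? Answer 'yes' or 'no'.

Answer: no

Derivation:
Executing turtle program step by step:
Start: pos=(1,-10), heading=180, pen down
FD 20: (1,-10) -> (-19,-10) [heading=180, draw]
FD 7: (-19,-10) -> (-26,-10) [heading=180, draw]
PD: pen down
REPEAT 5 [
  -- iteration 1/5 --
  RT 135: heading 180 -> 45
  FD 5: (-26,-10) -> (-22.464,-6.464) [heading=45, draw]
  -- iteration 2/5 --
  RT 135: heading 45 -> 270
  FD 5: (-22.464,-6.464) -> (-22.464,-11.464) [heading=270, draw]
  -- iteration 3/5 --
  RT 135: heading 270 -> 135
  FD 5: (-22.464,-11.464) -> (-26,-7.929) [heading=135, draw]
  -- iteration 4/5 --
  RT 135: heading 135 -> 0
  FD 5: (-26,-7.929) -> (-21,-7.929) [heading=0, draw]
  -- iteration 5/5 --
  RT 135: heading 0 -> 225
  FD 5: (-21,-7.929) -> (-24.536,-11.464) [heading=225, draw]
]
RT 90: heading 225 -> 135
FD 2: (-24.536,-11.464) -> (-25.95,-10.05) [heading=135, draw]
LT 105: heading 135 -> 240
Final: pos=(-25.95,-10.05), heading=240, 8 segment(s) drawn

Start position: (1, -10)
Final position: (-25.95, -10.05)
Distance = 26.95; >= 1e-6 -> NOT closed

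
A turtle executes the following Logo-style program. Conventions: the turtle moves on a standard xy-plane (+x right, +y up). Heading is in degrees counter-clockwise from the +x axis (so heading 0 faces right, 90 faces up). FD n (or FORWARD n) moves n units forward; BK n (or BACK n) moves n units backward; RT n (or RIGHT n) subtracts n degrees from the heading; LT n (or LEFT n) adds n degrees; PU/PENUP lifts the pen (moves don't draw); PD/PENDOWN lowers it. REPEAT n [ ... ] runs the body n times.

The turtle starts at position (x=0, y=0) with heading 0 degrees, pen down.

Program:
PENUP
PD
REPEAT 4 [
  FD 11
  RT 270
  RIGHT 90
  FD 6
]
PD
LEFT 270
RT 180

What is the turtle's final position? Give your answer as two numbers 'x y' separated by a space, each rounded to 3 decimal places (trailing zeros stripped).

Executing turtle program step by step:
Start: pos=(0,0), heading=0, pen down
PU: pen up
PD: pen down
REPEAT 4 [
  -- iteration 1/4 --
  FD 11: (0,0) -> (11,0) [heading=0, draw]
  RT 270: heading 0 -> 90
  RT 90: heading 90 -> 0
  FD 6: (11,0) -> (17,0) [heading=0, draw]
  -- iteration 2/4 --
  FD 11: (17,0) -> (28,0) [heading=0, draw]
  RT 270: heading 0 -> 90
  RT 90: heading 90 -> 0
  FD 6: (28,0) -> (34,0) [heading=0, draw]
  -- iteration 3/4 --
  FD 11: (34,0) -> (45,0) [heading=0, draw]
  RT 270: heading 0 -> 90
  RT 90: heading 90 -> 0
  FD 6: (45,0) -> (51,0) [heading=0, draw]
  -- iteration 4/4 --
  FD 11: (51,0) -> (62,0) [heading=0, draw]
  RT 270: heading 0 -> 90
  RT 90: heading 90 -> 0
  FD 6: (62,0) -> (68,0) [heading=0, draw]
]
PD: pen down
LT 270: heading 0 -> 270
RT 180: heading 270 -> 90
Final: pos=(68,0), heading=90, 8 segment(s) drawn

Answer: 68 0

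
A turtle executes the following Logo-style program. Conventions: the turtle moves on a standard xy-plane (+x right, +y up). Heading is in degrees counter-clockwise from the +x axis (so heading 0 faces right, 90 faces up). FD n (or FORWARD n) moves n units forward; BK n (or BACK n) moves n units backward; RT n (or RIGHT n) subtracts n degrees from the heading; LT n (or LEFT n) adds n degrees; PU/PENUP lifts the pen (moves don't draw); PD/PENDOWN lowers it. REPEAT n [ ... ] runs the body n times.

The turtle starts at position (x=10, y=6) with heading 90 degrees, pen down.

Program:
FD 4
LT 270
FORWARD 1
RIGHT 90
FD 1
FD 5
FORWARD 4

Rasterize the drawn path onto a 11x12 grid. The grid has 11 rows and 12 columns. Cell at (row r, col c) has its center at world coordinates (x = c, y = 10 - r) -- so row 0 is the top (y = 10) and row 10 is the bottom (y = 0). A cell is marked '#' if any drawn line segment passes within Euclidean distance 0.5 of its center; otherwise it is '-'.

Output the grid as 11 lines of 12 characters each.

Answer: ----------##
----------##
----------##
----------##
----------##
-----------#
-----------#
-----------#
-----------#
-----------#
-----------#

Derivation:
Segment 0: (10,6) -> (10,10)
Segment 1: (10,10) -> (11,10)
Segment 2: (11,10) -> (11,9)
Segment 3: (11,9) -> (11,4)
Segment 4: (11,4) -> (11,0)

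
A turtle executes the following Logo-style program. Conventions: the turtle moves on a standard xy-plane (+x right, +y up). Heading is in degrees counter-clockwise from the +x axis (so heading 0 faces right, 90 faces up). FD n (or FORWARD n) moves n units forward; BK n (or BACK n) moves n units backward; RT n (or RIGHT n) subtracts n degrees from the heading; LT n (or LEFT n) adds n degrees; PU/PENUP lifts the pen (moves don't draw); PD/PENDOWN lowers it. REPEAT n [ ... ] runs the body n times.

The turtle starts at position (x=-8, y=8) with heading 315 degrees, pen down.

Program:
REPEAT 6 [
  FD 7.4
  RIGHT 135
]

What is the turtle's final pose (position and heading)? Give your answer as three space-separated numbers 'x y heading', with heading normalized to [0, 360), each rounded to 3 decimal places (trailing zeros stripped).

Executing turtle program step by step:
Start: pos=(-8,8), heading=315, pen down
REPEAT 6 [
  -- iteration 1/6 --
  FD 7.4: (-8,8) -> (-2.767,2.767) [heading=315, draw]
  RT 135: heading 315 -> 180
  -- iteration 2/6 --
  FD 7.4: (-2.767,2.767) -> (-10.167,2.767) [heading=180, draw]
  RT 135: heading 180 -> 45
  -- iteration 3/6 --
  FD 7.4: (-10.167,2.767) -> (-4.935,8) [heading=45, draw]
  RT 135: heading 45 -> 270
  -- iteration 4/6 --
  FD 7.4: (-4.935,8) -> (-4.935,0.6) [heading=270, draw]
  RT 135: heading 270 -> 135
  -- iteration 5/6 --
  FD 7.4: (-4.935,0.6) -> (-10.167,5.833) [heading=135, draw]
  RT 135: heading 135 -> 0
  -- iteration 6/6 --
  FD 7.4: (-10.167,5.833) -> (-2.767,5.833) [heading=0, draw]
  RT 135: heading 0 -> 225
]
Final: pos=(-2.767,5.833), heading=225, 6 segment(s) drawn

Answer: -2.767 5.833 225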